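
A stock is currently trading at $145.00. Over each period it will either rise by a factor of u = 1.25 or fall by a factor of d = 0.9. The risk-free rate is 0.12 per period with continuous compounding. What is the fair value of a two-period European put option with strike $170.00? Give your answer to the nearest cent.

Risk-neutral probability p = (e^0.12 − 0.9)/(1.25 − 0.9) = 0.2275/0.3500 = 0.6500
Terminal stock prices: S_uu = 226.6, S_ud = 163.1, S_dd = 117.5
Terminal payoffs (K − S): max(-56.56, 0) = 0, max(6.875, 0) = 6.875, max(52.55, 0) = 52.55
Node u (S = 181.2): V_u = e^(−0.12)·[0.6500·0.0000 + 0.3500·6.8750] = 2.1342
Node d (S = 130.5): V_d = e^(−0.12)·[0.6500·6.8750 + 0.3500·52.5500] = 20.2765
Node 0 (S = 145): V_0 = e^(−0.12)·[0.6500·2.1342 + 0.3500·20.2765] = 7.5248

$7.52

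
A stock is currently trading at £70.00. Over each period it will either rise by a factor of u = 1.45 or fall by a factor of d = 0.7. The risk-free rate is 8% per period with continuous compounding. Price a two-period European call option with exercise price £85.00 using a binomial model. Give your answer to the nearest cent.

Risk-neutral probability p = (e^0.08 − 0.7)/(1.45 − 0.7) = 0.3833/0.7500 = 0.5110
Terminal stock prices: S_uu = 147.2, S_ud = 71.05, S_dd = 34.3
Terminal payoffs (S − K): max(62.18, 0) = 62.18, max(-13.95, 0) = 0, max(-50.7, 0) = 0
Node u (S = 101.5): V_u = e^(−0.08)·[0.5110·62.1750 + 0.4890·0.0000] = 29.3316
Node d (S = 49): V_d = e^(−0.08)·[0.5110·0.0000 + 0.4890·0.0000] = 0.0000
Node 0 (S = 70): V_0 = e^(−0.08)·[0.5110·29.3316 + 0.4890·0.0000] = 13.8374

£13.84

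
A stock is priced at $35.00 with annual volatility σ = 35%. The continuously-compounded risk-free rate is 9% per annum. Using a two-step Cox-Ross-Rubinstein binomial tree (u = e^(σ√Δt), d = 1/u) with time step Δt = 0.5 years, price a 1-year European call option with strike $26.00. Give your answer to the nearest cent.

$12.18

CRR parameters: u = e^(σ√Δt) = e^(0.35·√0.5) = 1.2808, d = 1/u = 0.7808
Per-period rate: rΔt = 0.09·0.5 = 0.045, so R = e^0.045 = 1.0460
Risk-neutral probability p = (e^0.045 − 0.7808)/(1.2808 − 0.7808) = 0.2653/0.5000 = 0.5305
Terminal stock prices: S_uu = 57.42, S_ud = 35, S_dd = 21.34
Terminal payoffs (S − K): max(31.42, 0) = 31.42, max(9, 0) = 9, max(-4.664, 0) = 0
Node u (S = 44.83): V_u = e^(−0.045)·[0.5305·31.4160 + 0.4695·9.0000] = 19.9722
Node d (S = 27.33): V_d = e^(−0.045)·[0.5305·9.0000 + 0.4695·0.0000] = 4.5643
Node 0 (S = 35): V_0 = e^(−0.045)·[0.5305·19.9722 + 0.4695·4.5643] = 12.1775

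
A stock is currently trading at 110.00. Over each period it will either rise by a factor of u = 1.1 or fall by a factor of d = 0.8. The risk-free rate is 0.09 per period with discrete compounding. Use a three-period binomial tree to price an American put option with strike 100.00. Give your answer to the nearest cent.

Risk-neutral probability p = (1 + 0.09 − 0.8)/(1.1 − 0.8) = 0.2900/0.3000 = 0.9667
Terminal stock prices: S_uuu = 146.4, S_uud = 106.5, S_udd = 77.44, S_ddd = 56.32
Terminal payoffs (K − S): max(-46.41, 0) = 0, max(-6.48, 0) = 0, max(22.56, 0) = 22.56, max(43.68, 0) = 43.68
Node uu (S = 133.1): continuation = 1/1.09·[0.9667·0.0000 + 0.0333·0.0000] = 0.0000; exercise value = 0.0000 ≤ continuation, so V_uu = 0.0000
Node ud (S = 96.8): continuation = 1/1.09·[0.9667·0.0000 + 0.0333·22.5600] = 0.6899; exercise value = 3.2000 > continuation, so V_ud = 3.2000 (exercise)
Node dd (S = 70.4): continuation = 1/1.09·[0.9667·22.5600 + 0.0333·43.6800] = 21.3431; exercise value = 29.6000 > continuation, so V_dd = 29.6000 (exercise)
Node u (S = 121): continuation = 1/1.09·[0.9667·0.0000 + 0.0333·3.2000] = 0.0979; exercise value = 0.0000 ≤ continuation, so V_u = 0.0979
Node d (S = 88): continuation = 1/1.09·[0.9667·3.2000 + 0.0333·29.6000] = 3.7431; exercise value = 12.0000 > continuation, so V_d = 12.0000 (exercise)
Node 0 (S = 110): continuation = 1/1.09·[0.9667·0.0979 + 0.0333·12.0000] = 0.4538; exercise value = 0.0000 ≤ continuation, so V_0 = 0.4538

0.45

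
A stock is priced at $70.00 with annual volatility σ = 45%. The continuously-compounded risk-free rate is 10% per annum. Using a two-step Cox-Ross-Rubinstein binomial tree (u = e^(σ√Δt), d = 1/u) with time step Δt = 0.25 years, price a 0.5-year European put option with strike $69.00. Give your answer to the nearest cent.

CRR parameters: u = e^(σ√Δt) = e^(0.45·√0.25) = 1.2523, d = 1/u = 0.7985
Per-period rate: rΔt = 0.1·0.25 = 0.025, so R = e^0.025 = 1.0253
Risk-neutral probability p = (e^0.025 − 0.7985)/(1.2523 − 0.7985) = 0.2268/0.4538 = 0.4998
Terminal stock prices: S_uu = 109.8, S_ud = 70, S_dd = 44.63
Terminal payoffs (K − S): max(-40.78, 0) = 0, max(-1, 0) = 0, max(24.37, 0) = 24.37
Node u (S = 87.66): V_u = e^(−0.025)·[0.4998·0.0000 + 0.5002·0.0000] = 0.0000
Node d (S = 55.9): V_d = e^(−0.025)·[0.4998·0.0000 + 0.5002·24.3660] = 11.8877
Node 0 (S = 70): V_0 = e^(−0.025)·[0.4998·0.0000 + 0.5002·11.8877] = 5.7998

$5.80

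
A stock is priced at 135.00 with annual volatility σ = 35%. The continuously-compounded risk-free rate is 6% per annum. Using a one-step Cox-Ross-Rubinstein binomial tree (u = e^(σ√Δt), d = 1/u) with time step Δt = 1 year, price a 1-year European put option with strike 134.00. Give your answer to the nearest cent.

18.30

CRR parameters: u = e^(σ√Δt) = e^(0.35·√1) = 1.4191, d = 1/u = 0.7047
Per-period rate: rΔt = 0.06·1 = 0.06, so R = e^0.06 = 1.0618
Risk-neutral probability p = (e^0.06 − 0.7047)/(1.4191 − 0.7047) = 0.3571/0.7144 = 0.4999
Terminal stock prices: S_u = 191.6, S_d = 95.13
Terminal payoffs (K − S): max(-57.57, 0) = 0, max(38.87, 0) = 38.87
Node 0 (S = 135): V_0 = e^(−0.06)·[0.4999·0.0000 + 0.5001·38.8671] = 18.3039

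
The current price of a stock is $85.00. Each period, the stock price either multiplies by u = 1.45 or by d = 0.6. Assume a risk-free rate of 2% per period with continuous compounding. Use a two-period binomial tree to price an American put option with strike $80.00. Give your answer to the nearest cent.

Risk-neutral probability p = (e^0.02 − 0.6)/(1.45 − 0.6) = 0.4202/0.8500 = 0.4944
Terminal stock prices: S_uu = 178.7, S_ud = 73.95, S_dd = 30.6
Terminal payoffs (K − S): max(-98.71, 0) = 0, max(6.05, 0) = 6.05, max(49.4, 0) = 49.4
Node u (S = 123.2): continuation = e^(−0.02)·[0.4944·0.0000 + 0.5056·6.0500] = 2.9986; exercise value = 0.0000 ≤ continuation, so V_u = 2.9986
Node d (S = 51): continuation = e^(−0.02)·[0.4944·6.0500 + 0.5056·49.4000] = 27.4159; exercise value = 29.0000 > continuation, so V_d = 29.0000 (exercise)
Node 0 (S = 85): continuation = e^(−0.02)·[0.4944·2.9986 + 0.5056·29.0000] = 15.8264; exercise value = 0.0000 ≤ continuation, so V_0 = 15.8264

$15.83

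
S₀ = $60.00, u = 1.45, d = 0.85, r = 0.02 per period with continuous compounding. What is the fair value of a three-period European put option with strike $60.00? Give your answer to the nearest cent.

Risk-neutral probability p = (e^0.02 − 0.85)/(1.45 − 0.85) = 0.1702/0.6000 = 0.2837
Terminal stock prices: S_uuu = 182.9, S_uud = 107.2, S_udd = 62.86, S_ddd = 36.85
Terminal payoffs (K − S): max(-122.9, 0) = 0, max(-47.23, 0) = 0, max(-2.857, 0) = 0, max(23.15, 0) = 23.15
Node uu (S = 126.2): V_uu = e^(−0.02)·[0.2837·0.0000 + 0.7163·0.0000] = 0.0000
Node ud (S = 73.95): V_ud = e^(−0.02)·[0.2837·0.0000 + 0.7163·0.0000] = 0.0000
Node dd (S = 43.35): V_dd = e^(−0.02)·[0.2837·0.0000 + 0.7163·23.1525] = 16.2565
Node u (S = 87): V_u = e^(−0.02)·[0.2837·0.0000 + 0.7163·0.0000] = 0.0000
Node d (S = 51): V_d = e^(−0.02)·[0.2837·0.0000 + 0.7163·16.2565] = 11.4144
Node 0 (S = 60): V_0 = e^(−0.02)·[0.2837·0.0000 + 0.7163·11.4144] = 8.0146

$8.01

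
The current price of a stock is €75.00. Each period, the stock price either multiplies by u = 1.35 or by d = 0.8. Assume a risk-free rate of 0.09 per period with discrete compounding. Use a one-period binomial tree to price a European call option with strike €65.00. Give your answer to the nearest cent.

Risk-neutral probability p = (1 + 0.09 − 0.8)/(1.35 − 0.8) = 0.2900/0.5500 = 0.5273
Terminal stock prices: S_u = 101.2, S_d = 60
Terminal payoffs (S − K): max(36.25, 0) = 36.25, max(-5, 0) = 0
Node 0 (S = 75): V_0 = 1/1.09·[0.5273·36.2500 + 0.4727·0.0000] = 17.5354

€17.54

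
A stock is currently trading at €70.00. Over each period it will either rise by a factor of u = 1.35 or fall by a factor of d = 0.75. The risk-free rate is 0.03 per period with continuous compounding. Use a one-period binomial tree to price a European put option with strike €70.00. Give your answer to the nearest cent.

€9.04

Risk-neutral probability p = (e^0.03 − 0.75)/(1.35 − 0.75) = 0.2805/0.6000 = 0.4674
Terminal stock prices: S_u = 94.5, S_d = 52.5
Terminal payoffs (K − S): max(-24.5, 0) = 0, max(17.5, 0) = 17.5
Node 0 (S = 70): V_0 = e^(−0.03)·[0.4674·0.0000 + 0.5326·17.5000] = 9.0446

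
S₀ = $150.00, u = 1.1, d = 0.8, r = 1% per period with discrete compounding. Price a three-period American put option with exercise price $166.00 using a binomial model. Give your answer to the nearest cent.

$23.63

Risk-neutral probability p = (1 + 0.01 − 0.8)/(1.1 − 0.8) = 0.2100/0.3000 = 0.7000
Terminal stock prices: S_uuu = 199.7, S_uud = 145.2, S_udd = 105.6, S_ddd = 76.8
Terminal payoffs (K − S): max(-33.65, 0) = 0, max(20.8, 0) = 20.8, max(60.4, 0) = 60.4, max(89.2, 0) = 89.2
Node uu (S = 181.5): continuation = 1/1.01·[0.7000·0.0000 + 0.3000·20.8000] = 6.1782; exercise value = 0.0000 ≤ continuation, so V_uu = 6.1782
Node ud (S = 132): continuation = 1/1.01·[0.7000·20.8000 + 0.3000·60.4000] = 32.3564; exercise value = 34.0000 > continuation, so V_ud = 34.0000 (exercise)
Node dd (S = 96): continuation = 1/1.01·[0.7000·60.4000 + 0.3000·89.2000] = 68.3564; exercise value = 70.0000 > continuation, so V_dd = 70.0000 (exercise)
Node u (S = 165): continuation = 1/1.01·[0.7000·6.1782 + 0.3000·34.0000] = 14.3809; exercise value = 1.0000 ≤ continuation, so V_u = 14.3809
Node d (S = 120): continuation = 1/1.01·[0.7000·34.0000 + 0.3000·70.0000] = 44.3564; exercise value = 46.0000 > continuation, so V_d = 46.0000 (exercise)
Node 0 (S = 150): continuation = 1/1.01·[0.7000·14.3809 + 0.3000·46.0000] = 23.6304; exercise value = 16.0000 ≤ continuation, so V_0 = 23.6304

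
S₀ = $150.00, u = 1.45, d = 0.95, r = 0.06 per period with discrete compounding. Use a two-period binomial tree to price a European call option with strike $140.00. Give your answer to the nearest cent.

$27.90

Risk-neutral probability p = (1 + 0.06 − 0.95)/(1.45 − 0.95) = 0.1100/0.5000 = 0.2200
Terminal stock prices: S_uu = 315.4, S_ud = 206.6, S_dd = 135.4
Terminal payoffs (S − K): max(175.4, 0) = 175.4, max(66.62, 0) = 66.62, max(-4.625, 0) = 0
Node u (S = 217.5): V_u = 1/1.06·[0.2200·175.3750 + 0.7800·66.6250] = 85.4245
Node d (S = 142.5): V_d = 1/1.06·[0.2200·66.6250 + 0.7800·0.0000] = 13.8278
Node 0 (S = 150): V_0 = 1/1.06·[0.2200·85.4245 + 0.7800·13.8278] = 27.9048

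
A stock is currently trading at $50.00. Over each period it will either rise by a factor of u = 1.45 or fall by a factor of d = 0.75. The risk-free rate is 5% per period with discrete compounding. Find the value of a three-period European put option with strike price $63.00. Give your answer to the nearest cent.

Risk-neutral probability p = (1 + 0.05 − 0.75)/(1.45 − 0.75) = 0.3000/0.7000 = 0.4286
Terminal stock prices: S_uuu = 152.4, S_uud = 78.84, S_udd = 40.78, S_ddd = 21.09
Terminal payoffs (K − S): max(-89.43, 0) = 0, max(-15.84, 0) = 0, max(22.22, 0) = 22.22, max(41.91, 0) = 41.91
Node uu (S = 105.1): V_uu = 1/1.05·[0.4286·0.0000 + 0.5714·0.0000] = 0.0000
Node ud (S = 54.38): V_ud = 1/1.05·[0.4286·0.0000 + 0.5714·22.2188] = 12.0918
Node dd (S = 28.12): V_dd = 1/1.05·[0.4286·22.2188 + 0.5714·41.9062] = 31.8750
Node u (S = 72.5): V_u = 1/1.05·[0.4286·0.0000 + 0.5714·12.0918] = 6.5806
Node d (S = 37.5): V_d = 1/1.05·[0.4286·12.0918 + 0.5714·31.8750] = 22.2824
Node 0 (S = 50): V_0 = 1/1.05·[0.4286·6.5806 + 0.5714·22.2824] = 14.8124

$14.81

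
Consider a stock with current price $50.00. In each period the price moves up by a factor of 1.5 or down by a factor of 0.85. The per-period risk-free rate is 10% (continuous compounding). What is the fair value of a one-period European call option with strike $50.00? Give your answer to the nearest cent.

Risk-neutral probability p = (e^0.1 − 0.85)/(1.5 − 0.85) = 0.2552/0.6500 = 0.3926
Terminal stock prices: S_u = 75, S_d = 42.5
Terminal payoffs (S − K): max(25, 0) = 25, max(-7.5, 0) = 0
Node 0 (S = 50): V_0 = e^(−0.1)·[0.3926·25.0000 + 0.6074·0.0000] = 8.8803

$8.88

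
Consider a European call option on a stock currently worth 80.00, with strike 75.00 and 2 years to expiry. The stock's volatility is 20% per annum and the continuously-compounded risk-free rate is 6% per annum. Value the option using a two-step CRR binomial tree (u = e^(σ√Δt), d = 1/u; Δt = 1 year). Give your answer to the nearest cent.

16.46

CRR parameters: u = e^(σ√Δt) = e^(0.2·√1) = 1.2214, d = 1/u = 0.8187
Per-period rate: rΔt = 0.06·1 = 0.06, so R = e^0.06 = 1.0618
Risk-neutral probability p = (e^0.06 − 0.8187)/(1.2214 − 0.8187) = 0.2431/0.4027 = 0.6037
Terminal stock prices: S_uu = 119.3, S_ud = 80, S_dd = 53.63
Terminal payoffs (S − K): max(44.35, 0) = 44.35, max(5, 0) = 5, max(-21.37, 0) = 0
Node u (S = 97.71): V_u = e^(−0.06)·[0.6037·44.3460 + 0.3963·5.0000] = 27.0799
Node d (S = 65.5): V_d = e^(−0.06)·[0.6037·5.0000 + 0.3963·0.0000] = 2.8429
Node 0 (S = 80): V_0 = e^(−0.06)·[0.6037·27.0799 + 0.3963·2.8429] = 16.4578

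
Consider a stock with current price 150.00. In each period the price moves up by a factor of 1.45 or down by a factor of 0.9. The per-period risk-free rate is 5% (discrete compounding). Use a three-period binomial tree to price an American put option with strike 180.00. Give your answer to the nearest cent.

Risk-neutral probability p = (1 + 0.05 − 0.9)/(1.45 − 0.9) = 0.1500/0.5500 = 0.2727
Terminal stock prices: S_uuu = 457.3, S_uud = 283.8, S_udd = 176.2, S_ddd = 109.4
Terminal payoffs (K − S): max(-277.3, 0) = 0, max(-103.8, 0) = 0, max(3.825, 0) = 3.825, max(70.65, 0) = 70.65
Node uu (S = 315.4): continuation = 1/1.05·[0.2727·0.0000 + 0.7273·0.0000] = 0.0000; exercise value = 0.0000 ≤ continuation, so V_uu = 0.0000
Node ud (S = 195.8): continuation = 1/1.05·[0.2727·0.0000 + 0.7273·3.8250] = 2.6494; exercise value = 0.0000 ≤ continuation, so V_ud = 2.6494
Node dd (S = 121.5): continuation = 1/1.05·[0.2727·3.8250 + 0.7273·70.6500] = 49.9286; exercise value = 58.5000 > continuation, so V_dd = 58.5000 (exercise)
Node u (S = 217.5): continuation = 1/1.05·[0.2727·0.0000 + 0.7273·2.6494] = 1.8350; exercise value = 0.0000 ≤ continuation, so V_u = 1.8350
Node d (S = 135): continuation = 1/1.05·[0.2727·2.6494 + 0.7273·58.5000] = 41.2076; exercise value = 45.0000 > continuation, so V_d = 45.0000 (exercise)
Node 0 (S = 150): continuation = 1/1.05·[0.2727·1.8350 + 0.7273·45.0000] = 31.6455; exercise value = 30.0000 ≤ continuation, so V_0 = 31.6455

31.65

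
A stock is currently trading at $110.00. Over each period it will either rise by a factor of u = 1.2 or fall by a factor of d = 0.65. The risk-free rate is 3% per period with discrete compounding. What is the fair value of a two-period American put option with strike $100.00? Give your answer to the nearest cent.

Risk-neutral probability p = (1 + 0.03 − 0.65)/(1.2 − 0.65) = 0.3800/0.5500 = 0.6909
Terminal stock prices: S_uu = 158.4, S_ud = 85.8, S_dd = 46.48
Terminal payoffs (K − S): max(-58.4, 0) = 0, max(14.2, 0) = 14.2, max(53.52, 0) = 53.52
Node u (S = 132): continuation = 1/1.03·[0.6909·0.0000 + 0.3091·14.2000] = 4.2613; exercise value = 0.0000 ≤ continuation, so V_u = 4.2613
Node d (S = 71.5): continuation = 1/1.03·[0.6909·14.2000 + 0.3091·53.5250] = 25.5874; exercise value = 28.5000 > continuation, so V_d = 28.5000 (exercise)
Node 0 (S = 110): continuation = 1/1.03·[0.6909·4.2613 + 0.3091·28.5000] = 11.4109; exercise value = 0.0000 ≤ continuation, so V_0 = 11.4109

$11.41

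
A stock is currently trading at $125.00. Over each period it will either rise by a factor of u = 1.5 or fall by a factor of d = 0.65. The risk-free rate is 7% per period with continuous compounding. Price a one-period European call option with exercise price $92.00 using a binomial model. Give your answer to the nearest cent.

$44.26

Risk-neutral probability p = (e^0.07 − 0.65)/(1.5 − 0.65) = 0.4225/0.8500 = 0.4971
Terminal stock prices: S_u = 187.5, S_d = 81.25
Terminal payoffs (S − K): max(95.5, 0) = 95.5, max(-10.75, 0) = 0
Node 0 (S = 125): V_0 = e^(−0.07)·[0.4971·95.5000 + 0.5029·0.0000] = 44.2608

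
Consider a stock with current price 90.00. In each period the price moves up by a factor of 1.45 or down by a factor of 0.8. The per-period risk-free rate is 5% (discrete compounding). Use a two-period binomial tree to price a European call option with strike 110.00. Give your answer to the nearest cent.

Risk-neutral probability p = (1 + 0.05 − 0.8)/(1.45 − 0.8) = 0.2500/0.6500 = 0.3846
Terminal stock prices: S_uu = 189.2, S_ud = 104.4, S_dd = 57.6
Terminal payoffs (S − K): max(79.22, 0) = 79.22, max(-5.6, 0) = 0, max(-52.4, 0) = 0
Node u (S = 130.5): V_u = 1/1.05·[0.3846·79.2250 + 0.6154·0.0000] = 29.0201
Node d (S = 72): V_d = 1/1.05·[0.3846·0.0000 + 0.6154·0.0000] = 0.0000
Node 0 (S = 90): V_0 = 1/1.05·[0.3846·29.0201 + 0.6154·0.0000] = 10.6301

10.63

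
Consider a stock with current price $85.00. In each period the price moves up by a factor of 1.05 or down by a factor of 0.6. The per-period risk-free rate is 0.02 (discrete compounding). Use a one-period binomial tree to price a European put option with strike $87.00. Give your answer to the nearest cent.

Risk-neutral probability p = (1 + 0.02 − 0.6)/(1.05 − 0.6) = 0.4200/0.4500 = 0.9333
Terminal stock prices: S_u = 89.25, S_d = 51
Terminal payoffs (K − S): max(-2.25, 0) = 0, max(36, 0) = 36
Node 0 (S = 85): V_0 = 1/1.02·[0.9333·0.0000 + 0.0667·36.0000] = 2.3529

$2.35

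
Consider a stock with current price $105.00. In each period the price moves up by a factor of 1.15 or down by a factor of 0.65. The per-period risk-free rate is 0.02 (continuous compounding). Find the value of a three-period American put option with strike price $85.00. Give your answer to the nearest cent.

$5.86

Risk-neutral probability p = (e^0.02 − 0.65)/(1.15 − 0.65) = 0.3702/0.5000 = 0.7404
Terminal stock prices: S_uuu = 159.7, S_uud = 90.26, S_udd = 51.02, S_ddd = 28.84
Terminal payoffs (K − S): max(-74.69, 0) = 0, max(-5.261, 0) = 0, max(33.98, 0) = 33.98, max(56.16, 0) = 56.16
Node uu (S = 138.9): continuation = e^(−0.02)·[0.7404·0.0000 + 0.2596·0.0000] = 0.0000; exercise value = 0.0000 ≤ continuation, so V_uu = 0.0000
Node ud (S = 78.49): continuation = e^(−0.02)·[0.7404·0.0000 + 0.2596·33.9831] = 8.6472; exercise value = 6.5125 ≤ continuation, so V_ud = 8.6472
Node dd (S = 44.36): continuation = e^(−0.02)·[0.7404·33.9831 + 0.2596·56.1644] = 38.9544; exercise value = 40.6375 > continuation, so V_dd = 40.6375 (exercise)
Node u (S = 120.7): continuation = e^(−0.02)·[0.7404·0.0000 + 0.2596·8.6472] = 2.2004; exercise value = 0.0000 ≤ continuation, so V_u = 2.2004
Node d (S = 68.25): continuation = e^(−0.02)·[0.7404·8.6472 + 0.2596·40.6375] = 16.6162; exercise value = 16.7500 > continuation, so V_d = 16.7500 (exercise)
Node 0 (S = 105): continuation = e^(−0.02)·[0.7404·2.2004 + 0.2596·16.7500] = 5.8590; exercise value = 0.0000 ≤ continuation, so V_0 = 5.8590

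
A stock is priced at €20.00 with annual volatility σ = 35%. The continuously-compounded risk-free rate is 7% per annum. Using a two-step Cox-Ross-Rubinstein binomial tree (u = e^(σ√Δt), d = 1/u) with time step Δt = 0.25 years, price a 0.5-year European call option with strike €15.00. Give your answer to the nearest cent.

€5.73

CRR parameters: u = e^(σ√Δt) = e^(0.35·√0.25) = 1.1912, d = 1/u = 0.8395
Per-period rate: rΔt = 0.07·0.25 = 0.0175, so R = e^0.0175 = 1.0177
Risk-neutral probability p = (e^0.0175 − 0.8395)/(1.1912 − 0.8395) = 0.1782/0.3518 = 0.5065
Terminal stock prices: S_uu = 28.38, S_ud = 20, S_dd = 14.09
Terminal payoffs (S − K): max(13.38, 0) = 13.38, max(5, 0) = 5, max(-0.9062, 0) = 0
Node u (S = 23.82): V_u = e^(−0.0175)·[0.5065·13.3814 + 0.4935·5.0000] = 9.0851
Node d (S = 16.79): V_d = e^(−0.0175)·[0.5065·5.0000 + 0.4935·0.0000] = 2.4888
Node 0 (S = 20): V_0 = e^(−0.0175)·[0.5065·9.0851 + 0.4935·2.4888] = 5.7290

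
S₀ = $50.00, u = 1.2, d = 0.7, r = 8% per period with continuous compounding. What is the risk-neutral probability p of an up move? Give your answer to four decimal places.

Risk-neutral probability p = (e^0.08 − 0.7)/(1.2 − 0.7) = 0.3833/0.5000 = 0.7666

p = 0.7666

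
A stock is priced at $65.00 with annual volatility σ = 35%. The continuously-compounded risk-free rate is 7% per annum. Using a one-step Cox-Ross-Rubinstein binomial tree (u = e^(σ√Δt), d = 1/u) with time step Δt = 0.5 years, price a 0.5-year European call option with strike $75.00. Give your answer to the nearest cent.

CRR parameters: u = e^(σ√Δt) = e^(0.35·√0.5) = 1.2808, d = 1/u = 0.7808
Per-period rate: rΔt = 0.07·0.5 = 0.035, so R = e^0.035 = 1.0356
Risk-neutral probability p = (e^0.035 − 0.7808)/(1.2808 − 0.7808) = 0.2549/0.5000 = 0.5097
Terminal stock prices: S_u = 83.25, S_d = 50.75
Terminal payoffs (S − K): max(8.252, 0) = 8.252, max(-24.25, 0) = 0
Node 0 (S = 65): V_0 = e^(−0.035)·[0.5097·8.2522 + 0.4903·0.0000] = 4.0613

$4.06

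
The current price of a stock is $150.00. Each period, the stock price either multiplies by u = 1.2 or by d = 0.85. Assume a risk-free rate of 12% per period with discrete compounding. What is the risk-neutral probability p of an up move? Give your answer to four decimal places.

Risk-neutral probability p = (1 + 0.12 − 0.85)/(1.2 − 0.85) = 0.2700/0.3500 = 0.7714

p = 0.7714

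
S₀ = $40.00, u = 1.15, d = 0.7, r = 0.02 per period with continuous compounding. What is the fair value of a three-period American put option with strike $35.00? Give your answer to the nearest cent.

$2.67

Risk-neutral probability p = (e^0.02 − 0.7)/(1.15 − 0.7) = 0.3202/0.4500 = 0.7116
Terminal stock prices: S_uuu = 60.83, S_uud = 37.03, S_udd = 22.54, S_ddd = 13.72
Terminal payoffs (K − S): max(-25.83, 0) = 0, max(-2.03, 0) = 0, max(12.46, 0) = 12.46, max(21.28, 0) = 21.28
Node uu (S = 52.9): continuation = e^(−0.02)·[0.7116·0.0000 + 0.2884·0.0000] = 0.0000; exercise value = 0.0000 ≤ continuation, so V_uu = 0.0000
Node ud (S = 32.2): continuation = e^(−0.02)·[0.7116·0.0000 + 0.2884·12.4600] = 3.5228; exercise value = 2.8000 ≤ continuation, so V_ud = 3.5228
Node dd (S = 19.6): continuation = e^(−0.02)·[0.7116·12.4600 + 0.2884·21.2800] = 14.7070; exercise value = 15.4000 > continuation, so V_dd = 15.4000 (exercise)
Node u (S = 46): continuation = e^(−0.02)·[0.7116·0.0000 + 0.2884·3.5228] = 0.9960; exercise value = 0.0000 ≤ continuation, so V_u = 0.9960
Node d (S = 28): continuation = e^(−0.02)·[0.7116·3.5228 + 0.2884·15.4000] = 6.8111; exercise value = 7.0000 > continuation, so V_d = 7.0000 (exercise)
Node 0 (S = 40): continuation = e^(−0.02)·[0.7116·0.9960 + 0.2884·7.0000] = 2.6738; exercise value = 0.0000 ≤ continuation, so V_0 = 2.6738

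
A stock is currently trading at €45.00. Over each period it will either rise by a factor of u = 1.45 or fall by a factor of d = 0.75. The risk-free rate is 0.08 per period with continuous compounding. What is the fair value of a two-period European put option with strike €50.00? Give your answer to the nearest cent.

Risk-neutral probability p = (e^0.08 − 0.75)/(1.45 − 0.75) = 0.3333/0.7000 = 0.4761
Terminal stock prices: S_uu = 94.61, S_ud = 48.94, S_dd = 25.31
Terminal payoffs (K − S): max(-44.61, 0) = 0, max(1.062, 0) = 1.062, max(24.69, 0) = 24.69
Node u (S = 65.25): V_u = e^(−0.08)·[0.4761·0.0000 + 0.5239·1.0625] = 0.5138
Node d (S = 33.75): V_d = e^(−0.08)·[0.4761·1.0625 + 0.5239·24.6875] = 12.4058
Node 0 (S = 45): V_0 = e^(−0.08)·[0.4761·0.5138 + 0.5239·12.4058] = 6.2253

€6.23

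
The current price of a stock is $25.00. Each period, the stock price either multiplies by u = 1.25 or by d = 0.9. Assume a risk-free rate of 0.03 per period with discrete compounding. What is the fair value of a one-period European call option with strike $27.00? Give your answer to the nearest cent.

Risk-neutral probability p = (1 + 0.03 − 0.9)/(1.25 − 0.9) = 0.1300/0.3500 = 0.3714
Terminal stock prices: S_u = 31.25, S_d = 22.5
Terminal payoffs (S − K): max(4.25, 0) = 4.25, max(-4.5, 0) = 0
Node 0 (S = 25): V_0 = 1/1.03·[0.3714·4.2500 + 0.6286·0.0000] = 1.5326

$1.53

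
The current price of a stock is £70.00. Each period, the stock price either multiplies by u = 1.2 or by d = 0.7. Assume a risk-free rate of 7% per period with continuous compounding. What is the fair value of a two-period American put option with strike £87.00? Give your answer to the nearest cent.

£17.00

Risk-neutral probability p = (e^0.07 − 0.7)/(1.2 − 0.7) = 0.3725/0.5000 = 0.7450
Terminal stock prices: S_uu = 100.8, S_ud = 58.8, S_dd = 34.3
Terminal payoffs (K − S): max(-13.8, 0) = 0, max(28.2, 0) = 28.2, max(52.7, 0) = 52.7
Node u (S = 84): continuation = e^(−0.07)·[0.7450·0.0000 + 0.2550·28.2000] = 6.7044; exercise value = 3.0000 ≤ continuation, so V_u = 6.7044
Node d (S = 49): continuation = e^(−0.07)·[0.7450·28.2000 + 0.2550·52.7000] = 32.1183; exercise value = 38.0000 > continuation, so V_d = 38.0000 (exercise)
Node 0 (S = 70): continuation = e^(−0.07)·[0.7450·6.7044 + 0.2550·38.0000] = 13.6915; exercise value = 17.0000 > continuation, so V_0 = 17.0000 (exercise)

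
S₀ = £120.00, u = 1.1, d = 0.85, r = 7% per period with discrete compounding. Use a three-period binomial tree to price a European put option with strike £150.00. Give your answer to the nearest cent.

Risk-neutral probability p = (1 + 0.07 − 0.85)/(1.1 − 0.85) = 0.2200/0.2500 = 0.8800
Terminal stock prices: S_uuu = 159.7, S_uud = 123.4, S_udd = 95.37, S_ddd = 73.69
Terminal payoffs (K − S): max(-9.72, 0) = 0, max(26.58, 0) = 26.58, max(54.63, 0) = 54.63, max(76.31, 0) = 76.31
Node uu (S = 145.2): V_uu = 1/1.07·[0.8800·0.0000 + 0.1200·26.5800] = 2.9809
Node ud (S = 112.2): V_ud = 1/1.07·[0.8800·26.5800 + 0.1200·54.6300] = 27.9869
Node dd (S = 86.7): V_dd = 1/1.07·[0.8800·54.6300 + 0.1200·76.3050] = 53.4869
Node u (S = 132): V_u = 1/1.07·[0.8800·2.9809 + 0.1200·27.9869] = 5.5903
Node d (S = 102): V_d = 1/1.07·[0.8800·27.9869 + 0.1200·53.4869] = 29.0158
Node 0 (S = 120): V_0 = 1/1.07·[0.8800·5.5903 + 0.1200·29.0158] = 7.8518

£7.85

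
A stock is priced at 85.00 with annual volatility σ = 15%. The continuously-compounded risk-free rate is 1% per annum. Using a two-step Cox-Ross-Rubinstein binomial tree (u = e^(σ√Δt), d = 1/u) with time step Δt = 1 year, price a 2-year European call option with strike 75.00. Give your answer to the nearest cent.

CRR parameters: u = e^(σ√Δt) = e^(0.15·√1) = 1.1618, d = 1/u = 0.8607
Per-period rate: rΔt = 0.01·1 = 0.01, so R = e^0.01 = 1.0101
Risk-neutral probability p = (e^0.01 − 0.8607)/(1.1618 − 0.8607) = 0.1493/0.3011 = 0.4959
Terminal stock prices: S_uu = 114.7, S_ud = 85, S_dd = 62.97
Terminal payoffs (S − K): max(39.74, 0) = 39.74, max(10, 0) = 10, max(-12.03, 0) = 0
Node u (S = 98.76): V_u = e^(−0.01)·[0.4959·39.7380 + 0.5041·10.0000] = 24.5022
Node d (S = 73.16): V_d = e^(−0.01)·[0.4959·10.0000 + 0.5041·0.0000] = 4.9101
Node 0 (S = 85): V_0 = e^(−0.01)·[0.4959·24.5022 + 0.5041·4.9101] = 14.4812

14.48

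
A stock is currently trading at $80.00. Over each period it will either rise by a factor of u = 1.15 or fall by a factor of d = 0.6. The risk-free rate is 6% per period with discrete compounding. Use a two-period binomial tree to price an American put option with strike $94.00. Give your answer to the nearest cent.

$14.00

Risk-neutral probability p = (1 + 0.06 − 0.6)/(1.15 − 0.6) = 0.4600/0.5500 = 0.8364
Terminal stock prices: S_uu = 105.8, S_ud = 55.2, S_dd = 28.8
Terminal payoffs (K − S): max(-11.8, 0) = 0, max(38.8, 0) = 38.8, max(65.2, 0) = 65.2
Node u (S = 92): continuation = 1/1.06·[0.8364·0.0000 + 0.1636·38.8000] = 5.9897; exercise value = 2.0000 ≤ continuation, so V_u = 5.9897
Node d (S = 48): continuation = 1/1.06·[0.8364·38.8000 + 0.1636·65.2000] = 40.6792; exercise value = 46.0000 > continuation, so V_d = 46.0000 (exercise)
Node 0 (S = 80): continuation = 1/1.06·[0.8364·5.9897 + 0.1636·46.0000] = 11.8272; exercise value = 14.0000 > continuation, so V_0 = 14.0000 (exercise)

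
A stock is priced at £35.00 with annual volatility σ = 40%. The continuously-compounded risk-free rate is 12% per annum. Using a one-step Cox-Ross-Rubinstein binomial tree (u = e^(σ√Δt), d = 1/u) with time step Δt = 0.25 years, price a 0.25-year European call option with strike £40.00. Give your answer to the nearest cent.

£1.40

CRR parameters: u = e^(σ√Δt) = e^(0.4·√0.25) = 1.2214, d = 1/u = 0.8187
Per-period rate: rΔt = 0.12·0.25 = 0.03, so R = e^0.03 = 1.0305
Risk-neutral probability p = (e^0.03 − 0.8187)/(1.2214 − 0.8187) = 0.2117/0.4027 = 0.5258
Terminal stock prices: S_u = 42.75, S_d = 28.66
Terminal payoffs (S − K): max(2.749, 0) = 2.749, max(-11.34, 0) = 0
Node 0 (S = 35): V_0 = e^(−0.03)·[0.5258·2.7491 + 0.4742·0.0000] = 1.4027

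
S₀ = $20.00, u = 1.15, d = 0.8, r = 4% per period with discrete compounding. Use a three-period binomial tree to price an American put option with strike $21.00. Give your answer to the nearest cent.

$2.03

Risk-neutral probability p = (1 + 0.04 − 0.8)/(1.15 − 0.8) = 0.2400/0.3500 = 0.6857
Terminal stock prices: S_uuu = 30.42, S_uud = 21.16, S_udd = 14.72, S_ddd = 10.24
Terminal payoffs (K − S): max(-9.417, 0) = 0, max(-0.16, 0) = 0, max(6.28, 0) = 6.28, max(10.76, 0) = 10.76
Node uu (S = 26.45): continuation = 1/1.04·[0.6857·0.0000 + 0.3143·0.0000] = 0.0000; exercise value = 0.0000 ≤ continuation, so V_uu = 0.0000
Node ud (S = 18.4): continuation = 1/1.04·[0.6857·0.0000 + 0.3143·6.2800] = 1.8978; exercise value = 2.6000 > continuation, so V_ud = 2.6000 (exercise)
Node dd (S = 12.8): continuation = 1/1.04·[0.6857·6.2800 + 0.3143·10.7600] = 7.3923; exercise value = 8.2000 > continuation, so V_dd = 8.2000 (exercise)
Node u (S = 23): continuation = 1/1.04·[0.6857·0.0000 + 0.3143·2.6000] = 0.7857; exercise value = 0.0000 ≤ continuation, so V_u = 0.7857
Node d (S = 16): continuation = 1/1.04·[0.6857·2.6000 + 0.3143·8.2000] = 4.1923; exercise value = 5.0000 > continuation, so V_d = 5.0000 (exercise)
Node 0 (S = 20): continuation = 1/1.04·[0.6857·0.7857 + 0.3143·5.0000] = 2.0290; exercise value = 1.0000 ≤ continuation, so V_0 = 2.0290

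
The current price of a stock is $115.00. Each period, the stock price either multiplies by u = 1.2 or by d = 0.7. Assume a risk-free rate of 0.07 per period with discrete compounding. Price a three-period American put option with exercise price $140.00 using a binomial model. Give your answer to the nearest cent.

$25.00

Risk-neutral probability p = (1 + 0.07 − 0.7)/(1.2 − 0.7) = 0.3700/0.5000 = 0.7400
Terminal stock prices: S_uuu = 198.7, S_uud = 115.9, S_udd = 67.62, S_ddd = 39.44
Terminal payoffs (K − S): max(-58.72, 0) = 0, max(24.08, 0) = 24.08, max(72.38, 0) = 72.38, max(100.6, 0) = 100.6
Node uu (S = 165.6): continuation = 1/1.07·[0.7400·0.0000 + 0.2600·24.0800] = 5.8512; exercise value = 0.0000 ≤ continuation, so V_uu = 5.8512
Node ud (S = 96.6): continuation = 1/1.07·[0.7400·24.0800 + 0.2600·72.3800] = 34.2411; exercise value = 43.4000 > continuation, so V_ud = 43.4000 (exercise)
Node dd (S = 56.35): continuation = 1/1.07·[0.7400·72.3800 + 0.2600·100.5550] = 74.4911; exercise value = 83.6500 > continuation, so V_dd = 83.6500 (exercise)
Node u (S = 138): continuation = 1/1.07·[0.7400·5.8512 + 0.2600·43.4000] = 14.5924; exercise value = 2.0000 ≤ continuation, so V_u = 14.5924
Node d (S = 80.5): continuation = 1/1.07·[0.7400·43.4000 + 0.2600·83.6500] = 50.3411; exercise value = 59.5000 > continuation, so V_d = 59.5000 (exercise)
Node 0 (S = 115): continuation = 1/1.07·[0.7400·14.5924 + 0.2600·59.5000] = 24.5499; exercise value = 25.0000 > continuation, so V_0 = 25.0000 (exercise)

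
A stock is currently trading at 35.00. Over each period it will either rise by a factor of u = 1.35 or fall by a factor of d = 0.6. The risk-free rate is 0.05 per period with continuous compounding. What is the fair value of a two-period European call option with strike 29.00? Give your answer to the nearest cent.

11.40

Risk-neutral probability p = (e^0.05 − 0.6)/(1.35 − 0.6) = 0.4513/0.7500 = 0.6017
Terminal stock prices: S_uu = 63.79, S_ud = 28.35, S_dd = 12.6
Terminal payoffs (S − K): max(34.79, 0) = 34.79, max(-0.65, 0) = 0, max(-16.4, 0) = 0
Node u (S = 47.25): V_u = e^(−0.05)·[0.6017·34.7875 + 0.3983·0.0000] = 19.9106
Node d (S = 21): V_d = e^(−0.05)·[0.6017·0.0000 + 0.3983·0.0000] = 0.0000
Node 0 (S = 35): V_0 = e^(−0.05)·[0.6017·19.9106 + 0.3983·0.0000] = 11.3958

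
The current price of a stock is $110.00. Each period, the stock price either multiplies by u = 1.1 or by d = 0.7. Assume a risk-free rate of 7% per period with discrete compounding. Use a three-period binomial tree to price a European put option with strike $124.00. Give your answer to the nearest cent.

Risk-neutral probability p = (1 + 0.07 − 0.7)/(1.1 − 0.7) = 0.3700/0.4000 = 0.9250
Terminal stock prices: S_uuu = 146.4, S_uud = 93.17, S_udd = 59.29, S_ddd = 37.73
Terminal payoffs (K − S): max(-22.41, 0) = 0, max(30.83, 0) = 30.83, max(64.71, 0) = 64.71, max(86.27, 0) = 86.27
Node uu (S = 133.1): V_uu = 1/1.07·[0.9250·0.0000 + 0.0750·30.8300] = 2.1610
Node ud (S = 84.7): V_ud = 1/1.07·[0.9250·30.8300 + 0.0750·64.7100] = 31.1879
Node dd (S = 53.9): V_dd = 1/1.07·[0.9250·64.7100 + 0.0750·86.2700] = 61.9879
Node u (S = 121): V_u = 1/1.07·[0.9250·2.1610 + 0.0750·31.1879] = 4.0542
Node d (S = 77): V_d = 1/1.07·[0.9250·31.1879 + 0.0750·61.9879] = 31.3064
Node 0 (S = 110): V_0 = 1/1.07·[0.9250·4.0542 + 0.0750·31.3064] = 5.6992

$5.70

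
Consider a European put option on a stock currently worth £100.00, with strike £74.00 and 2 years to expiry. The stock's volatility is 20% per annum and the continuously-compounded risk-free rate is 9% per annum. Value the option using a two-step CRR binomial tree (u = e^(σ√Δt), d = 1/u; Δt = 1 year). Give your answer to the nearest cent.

CRR parameters: u = e^(σ√Δt) = e^(0.2·√1) = 1.2214, d = 1/u = 0.8187
Per-period rate: rΔt = 0.09·1 = 0.09, so R = e^0.09 = 1.0942
Risk-neutral probability p = (e^0.09 − 0.8187)/(1.2214 − 0.8187) = 0.2754/0.4027 = 0.6840
Terminal stock prices: S_uu = 149.2, S_ud = 100, S_dd = 67.03
Terminal payoffs (K − S): max(-75.18, 0) = 0, max(-26, 0) = 0, max(6.968, 0) = 6.968
Node u (S = 122.1): V_u = e^(−0.09)·[0.6840·0.0000 + 0.3160·0.0000] = 0.0000
Node d (S = 81.87): V_d = e^(−0.09)·[0.6840·0.0000 + 0.3160·6.9680] = 2.0121
Node 0 (S = 100): V_0 = e^(−0.09)·[0.6840·0.0000 + 0.3160·2.0121] = 0.5810

£0.58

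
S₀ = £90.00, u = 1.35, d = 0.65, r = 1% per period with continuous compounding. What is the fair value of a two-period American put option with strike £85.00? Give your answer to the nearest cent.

£14.22

Risk-neutral probability p = (e^0.01 − 0.65)/(1.35 − 0.65) = 0.3601/0.7000 = 0.5144
Terminal stock prices: S_uu = 164, S_ud = 78.98, S_dd = 38.03
Terminal payoffs (K − S): max(-79.03, 0) = 0, max(6.025, 0) = 6.025, max(46.97, 0) = 46.97
Node u (S = 121.5): continuation = e^(−0.01)·[0.5144·0.0000 + 0.4856·6.0250] = 2.8969; exercise value = 0.0000 ≤ continuation, so V_u = 2.8969
Node d (S = 58.5): continuation = e^(−0.01)·[0.5144·6.0250 + 0.4856·46.9750] = 25.6542; exercise value = 26.5000 > continuation, so V_d = 26.5000 (exercise)
Node 0 (S = 90): continuation = e^(−0.01)·[0.5144·2.8969 + 0.4856·26.5000] = 14.2167; exercise value = 0.0000 ≤ continuation, so V_0 = 14.2167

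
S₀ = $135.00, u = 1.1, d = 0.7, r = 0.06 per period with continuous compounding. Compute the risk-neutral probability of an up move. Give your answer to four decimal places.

p = 0.9046

Risk-neutral probability p = (e^0.06 − 0.7)/(1.1 − 0.7) = 0.3618/0.4000 = 0.9046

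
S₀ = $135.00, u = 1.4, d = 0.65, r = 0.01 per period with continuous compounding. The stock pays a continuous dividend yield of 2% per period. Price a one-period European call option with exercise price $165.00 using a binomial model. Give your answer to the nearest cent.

$10.77

Per-period risk-free factor R = e^0.01 = 1.0101; dividend-adjusted growth = e^(0.01−0.02) = 0.9900.
Risk-neutral probability p = (0.9900 − 0.65)/(1.4 − 0.65) = 0.3400/0.7500 = 0.4534
Terminal stock prices: S_u = 189, S_d = 87.75
Terminal payoffs (S − K): max(24, 0) = 24, max(-77.25, 0) = 0
Node 0 (S = 135): V_0 = e^(−0.01)·[0.4534·24.0000 + 0.5466·0.0000] = 10.7733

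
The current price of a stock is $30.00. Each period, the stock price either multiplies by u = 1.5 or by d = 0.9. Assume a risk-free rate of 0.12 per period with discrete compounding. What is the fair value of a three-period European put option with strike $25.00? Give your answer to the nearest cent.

$0.57

Risk-neutral probability p = (1 + 0.12 − 0.9)/(1.5 − 0.9) = 0.2200/0.6000 = 0.3667
Terminal stock prices: S_uuu = 101.2, S_uud = 60.75, S_udd = 36.45, S_ddd = 21.87
Terminal payoffs (K − S): max(-76.25, 0) = 0, max(-35.75, 0) = 0, max(-11.45, 0) = 0, max(3.13, 0) = 3.13
Node uu (S = 67.5): V_uu = 1/1.12·[0.3667·0.0000 + 0.6333·0.0000] = 0.0000
Node ud (S = 40.5): V_ud = 1/1.12·[0.3667·0.0000 + 0.6333·0.0000] = 0.0000
Node dd (S = 24.3): V_dd = 1/1.12·[0.3667·0.0000 + 0.6333·3.1300] = 1.7699
Node u (S = 45): V_u = 1/1.12·[0.3667·0.0000 + 0.6333·0.0000] = 0.0000
Node d (S = 27): V_d = 1/1.12·[0.3667·0.0000 + 0.6333·1.7699] = 1.0009
Node 0 (S = 30): V_0 = 1/1.12·[0.3667·0.0000 + 0.6333·1.0009] = 0.5660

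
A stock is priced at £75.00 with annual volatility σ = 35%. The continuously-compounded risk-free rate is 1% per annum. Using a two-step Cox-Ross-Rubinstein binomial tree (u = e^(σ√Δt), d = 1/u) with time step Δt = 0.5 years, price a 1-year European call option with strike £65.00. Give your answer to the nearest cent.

CRR parameters: u = e^(σ√Δt) = e^(0.35·√0.5) = 1.2808, d = 1/u = 0.7808
Per-period rate: rΔt = 0.01·0.5 = 0.005, so R = e^0.005 = 1.0050
Risk-neutral probability p = (e^0.005 − 0.7808)/(1.2808 − 0.7808) = 0.2243/0.5000 = 0.4485
Terminal stock prices: S_uu = 123, S_ud = 75, S_dd = 45.72
Terminal payoffs (S − K): max(58.03, 0) = 58.03, max(10, 0) = 10, max(-19.28, 0) = 0
Node u (S = 96.06): V_u = e^(−0.005)·[0.4485·58.0343 + 0.5515·10.0000] = 31.3844
Node d (S = 58.56): V_d = e^(−0.005)·[0.4485·10.0000 + 0.5515·0.0000] = 4.4623
Node 0 (S = 75): V_0 = e^(−0.005)·[0.4485·31.3844 + 0.5515·4.4623] = 16.4535

£16.45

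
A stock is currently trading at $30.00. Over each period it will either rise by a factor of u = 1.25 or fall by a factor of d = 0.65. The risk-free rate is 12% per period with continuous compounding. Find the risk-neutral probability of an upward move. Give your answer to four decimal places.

p = 0.7958

Risk-neutral probability p = (e^0.12 − 0.65)/(1.25 − 0.65) = 0.4775/0.6000 = 0.7958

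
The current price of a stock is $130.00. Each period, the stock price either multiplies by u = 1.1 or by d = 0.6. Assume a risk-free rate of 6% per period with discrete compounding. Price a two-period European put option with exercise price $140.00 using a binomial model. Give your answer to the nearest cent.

Risk-neutral probability p = (1 + 0.06 − 0.6)/(1.1 − 0.6) = 0.4600/0.5000 = 0.9200
Terminal stock prices: S_uu = 157.3, S_ud = 85.8, S_dd = 46.8
Terminal payoffs (K − S): max(-17.3, 0) = 0, max(54.2, 0) = 54.2, max(93.2, 0) = 93.2
Node u (S = 143): V_u = 1/1.06·[0.9200·0.0000 + 0.0800·54.2000] = 4.0906
Node d (S = 78): V_d = 1/1.06·[0.9200·54.2000 + 0.0800·93.2000] = 54.0755
Node 0 (S = 130): V_0 = 1/1.06·[0.9200·4.0906 + 0.0800·54.0755] = 7.6315

$7.63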